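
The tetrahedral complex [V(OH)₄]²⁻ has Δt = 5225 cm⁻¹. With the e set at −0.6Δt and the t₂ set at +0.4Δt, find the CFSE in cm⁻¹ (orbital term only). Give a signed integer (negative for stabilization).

Each OH⁻ contributes -1; 4 × (-1) = -4. With overall charge -2, V is in the +2 oxidation state.
V²⁺: group 5, so d-count = 5 − 2 = 3.
Tetrahedral splitting is small, so the complex is high-spin.
Configuration: e² t₂¹.
CFSE(orbital) = 2×(-0.6Δt) + 1×(0.4Δt) = -0.8Δt; with Δt = 5225 cm⁻¹ that is -4180 cm⁻¹.

-4180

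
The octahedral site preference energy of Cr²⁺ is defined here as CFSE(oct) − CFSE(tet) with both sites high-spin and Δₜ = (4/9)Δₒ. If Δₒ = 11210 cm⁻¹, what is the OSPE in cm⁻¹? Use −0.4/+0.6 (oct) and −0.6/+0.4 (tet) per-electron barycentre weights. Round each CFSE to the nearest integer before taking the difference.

-4733

Cr²⁺: group 6, so d-count = 6 − 2 = 4.
In an octahedral site d⁴ (HS) is t2g^3 e_g^1, giving CFSE(oct) = -0.6Δₒ = -6726 cm⁻¹.
In a tetrahedral site the filling is e^2 t2^2: CFSE(tet) = -0.4Δₜ = -0.4 × (4/9)(11210) = -1993 cm⁻¹.
OSPE = -6726 − (-1993) = -4733 cm⁻¹.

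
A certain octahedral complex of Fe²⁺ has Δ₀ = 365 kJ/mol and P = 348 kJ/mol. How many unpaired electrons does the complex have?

0

Fe²⁺: group 8, so d-count = 8 − 2 = 6.
Since Δ₀ = 365 kJ/mol > P = 348 kJ/mol, the complex adopts the low-spin configuration.
Configuration: t₂g⁶ eg⁰.
Unpaired electrons: 0.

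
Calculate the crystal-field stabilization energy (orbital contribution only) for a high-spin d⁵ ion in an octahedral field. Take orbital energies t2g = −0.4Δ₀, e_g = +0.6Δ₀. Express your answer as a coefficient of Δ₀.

0.0 Δ₀

Configuration: t2g^3 e_g^2.
CFSE = 3(-0.4Δ₀) + 2(0.6Δ₀) = -1.2Δ₀ + 1.2Δ₀ = 0.0Δ₀.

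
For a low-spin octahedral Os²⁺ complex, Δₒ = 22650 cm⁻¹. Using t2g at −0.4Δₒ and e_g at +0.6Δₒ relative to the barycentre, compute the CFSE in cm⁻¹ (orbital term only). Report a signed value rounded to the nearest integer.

Os²⁺: group 8, so d-count = 8 − 2 = 6.
The d⁶ electrons fill as t2g^6 e_g^0.
Orbital CFSE = 6(-0.4) + 0(0.6) = -2.4Δₒ = -2.4 × 22650 = -54360 cm⁻¹.

-54360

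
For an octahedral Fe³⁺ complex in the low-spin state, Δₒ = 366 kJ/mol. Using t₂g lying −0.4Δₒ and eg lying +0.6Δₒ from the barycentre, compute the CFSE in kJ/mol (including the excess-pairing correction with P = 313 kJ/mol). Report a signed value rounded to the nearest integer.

Group 8 minus oxidation state +3 gives a d⁵ configuration for Fe³⁺.
The d⁵ electrons fill as t₂g⁵ eg⁰.
CFSE(orbital) = 5×(-0.4Δₒ) + 0×(0.6Δₒ) = -2.0Δₒ; with Δₒ = 366 kJ/mol that is -732 kJ/mol.
Relative to high-spin t₂g³ eg² (0 paired), the low-spin configuration has 2 additional pairs, contributing +2 × 313 = +626 kJ/mol.
Net CFSE = -732 + 626 = -106 kJ/mol.

-106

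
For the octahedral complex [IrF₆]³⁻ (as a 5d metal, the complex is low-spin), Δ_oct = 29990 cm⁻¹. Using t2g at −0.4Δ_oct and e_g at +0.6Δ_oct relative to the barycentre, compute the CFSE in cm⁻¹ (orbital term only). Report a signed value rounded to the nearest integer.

-71976

Each F⁻ contributes -1; 6 × (-1) = -6. With overall charge -3, Ir is in the +3 oxidation state.
Ir sits in group 9; removing 3 electrons leaves Ir³⁺ with 9 − 3 = 6 d electrons.
Electron filling gives t2g^6 e_g^0.
CFSE(orbital) = 6×(-0.4Δ_oct) + 0×(0.6Δ_oct) = -2.4Δ_oct; with Δ_oct = 29990 cm⁻¹ that is -71976 cm⁻¹.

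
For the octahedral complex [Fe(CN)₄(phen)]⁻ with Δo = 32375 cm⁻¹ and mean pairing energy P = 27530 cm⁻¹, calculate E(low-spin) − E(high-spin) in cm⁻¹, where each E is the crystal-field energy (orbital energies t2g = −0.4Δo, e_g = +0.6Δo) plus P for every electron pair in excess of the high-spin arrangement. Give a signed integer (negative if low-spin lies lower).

Ligand charges: 4×(-1) from CN⁻ and 1×(+0) from phen sum to -4; with overall charge -1, Fe is +3.
Fe³⁺: group 8, so d-count = 8 − 3 = 5.
In the high-spin limit (t2g^3 e_g^2) the orbital term is 0.0Δo = 0 cm⁻¹, with no excess pairing.
Low-spin t2g^5 e_g^0 gives -2.0Δo = -64750 cm⁻¹, but forming 2 extra pairs costs 2P = 55060 cm⁻¹, so E(LS) = -64750 + 55060 = -9690 cm⁻¹.
The difference is -9690 − (0) = -9690 cm⁻¹, so low-spin lies lower.

-9690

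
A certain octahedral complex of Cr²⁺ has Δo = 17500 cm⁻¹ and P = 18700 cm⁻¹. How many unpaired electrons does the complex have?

4

Cr sits in group 6; removing 2 electrons leaves Cr²⁺ with 6 − 2 = 4 d electrons.
With Δo < P the complex is high-spin.
Filling d⁴ accordingly: t2g^3 e_g^1.
Unpaired electrons: 4.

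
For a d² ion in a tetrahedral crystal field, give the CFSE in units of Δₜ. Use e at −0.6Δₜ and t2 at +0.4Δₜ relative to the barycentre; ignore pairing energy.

-1.2 Δₜ

Tetrahedral splitting is small, so the complex is high-spin.
Configuration: e^2 t2^0.
CFSE = 2(-0.6Δₜ) + 0(0.4Δₜ) = -1.2Δₜ + 0.0Δₜ = -1.2Δₜ.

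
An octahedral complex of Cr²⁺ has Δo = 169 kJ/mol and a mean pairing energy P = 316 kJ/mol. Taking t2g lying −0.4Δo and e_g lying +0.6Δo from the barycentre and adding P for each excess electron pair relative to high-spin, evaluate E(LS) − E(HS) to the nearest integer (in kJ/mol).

Cr sits in group 6; removing 2 electrons leaves Cr²⁺ with 6 − 2 = 4 d electrons.
In the high-spin limit (t2g^3 e_g^1) the orbital term is -0.6Δo = -101 kJ/mol, with no excess pairing.
Low-spin t2g^4 e_g^0 gives -1.6Δo = -270 kJ/mol, but forming 1 extra pair costs 1P = 316 kJ/mol, so E(LS) = -270 + 316 = 46 kJ/mol.
E(LS) − E(HS) = 46 − (-101) = 147 kJ/mol.

147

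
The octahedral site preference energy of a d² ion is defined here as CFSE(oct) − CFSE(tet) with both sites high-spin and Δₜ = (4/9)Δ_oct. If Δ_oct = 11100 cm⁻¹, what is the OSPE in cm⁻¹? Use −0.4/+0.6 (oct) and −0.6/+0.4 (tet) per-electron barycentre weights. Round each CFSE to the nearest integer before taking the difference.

-2960

Octahedral high-spin t2g^2 e_g^0: CFSE = -0.8 × 11100 = -8880 cm⁻¹.
Tetrahedral: e^2 t2^0, CFSE = 2(−0.6) + 0(+0.4) = -1.2Δₜ = -1.2 × (4/9) × 11100 = -5920 cm⁻¹.
OSPE = CFSE(oct) − CFSE(tet) = -8880 − (-5920) = -2960 cm⁻¹.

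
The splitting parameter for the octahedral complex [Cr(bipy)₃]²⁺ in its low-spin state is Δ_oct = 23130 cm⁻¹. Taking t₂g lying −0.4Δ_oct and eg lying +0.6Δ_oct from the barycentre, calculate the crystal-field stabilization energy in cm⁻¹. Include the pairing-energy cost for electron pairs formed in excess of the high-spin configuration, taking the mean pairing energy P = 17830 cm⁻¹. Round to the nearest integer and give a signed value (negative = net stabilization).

-19178

bipy is neutral, so the +2 overall charge sits on Cr: oxidation state +2.
Cr sits in group 6; removing 2 electrons leaves Cr²⁺ with 6 − 2 = 4 d electrons.
Configuration: t₂g⁴ eg⁰.
Orbital CFSE = 4(-0.4) + 0(0.6) = -1.6Δ_oct = -1.6 × 23130 = -37008 cm⁻¹.
Relative to high-spin t₂g³ eg¹ (0 paired), the low-spin configuration has 1 additional pair, contributing +1 × 17830 = +17830 cm⁻¹.
Combining: -37008 + 17830 = -19178 cm⁻¹.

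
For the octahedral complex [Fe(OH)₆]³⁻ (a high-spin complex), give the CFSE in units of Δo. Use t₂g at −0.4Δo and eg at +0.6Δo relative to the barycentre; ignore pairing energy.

Each OH⁻ contributes -1; 6 × (-1) = -6. With overall charge -3, Fe is in the +3 oxidation state.
Fe³⁺: group 8, so d-count = 8 − 3 = 5.
Configuration: t₂g³ eg².
CFSE = 3(-0.4Δo) + 2(0.6Δo) = -1.2Δo + 1.2Δo = 0.0Δo.

0.0 Δo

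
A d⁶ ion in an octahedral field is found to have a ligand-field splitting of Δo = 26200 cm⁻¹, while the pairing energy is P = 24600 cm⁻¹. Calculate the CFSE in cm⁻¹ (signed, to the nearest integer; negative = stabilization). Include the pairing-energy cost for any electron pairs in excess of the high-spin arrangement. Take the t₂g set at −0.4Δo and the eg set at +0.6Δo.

Δo > P, so pairing is preferred: the ground state is low-spin.
That gives t₂g⁶ eg⁰.
Orbital CFSE = -2.4Δo = -2.4 × 26200 = -62880 cm⁻¹.
Excess pairs vs high-spin: 3 − 1 = 2; pairing cost = +49200 cm⁻¹.
Net CFSE = -62880 + 49200 = -13680 cm⁻¹.

-13680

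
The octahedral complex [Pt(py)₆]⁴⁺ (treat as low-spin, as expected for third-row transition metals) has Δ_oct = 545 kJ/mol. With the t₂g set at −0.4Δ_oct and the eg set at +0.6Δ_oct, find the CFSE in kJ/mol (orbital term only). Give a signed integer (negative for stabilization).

py is neutral, so the +4 overall charge sits on Pt: oxidation state +4.
Pt is in group 10, so Pt⁴⁺ is d⁶ (10 − 4 = 6).
Configuration: t₂g⁶ eg⁰.
CFSE(orbital) = 6×(-0.4Δ_oct) + 0×(0.6Δ_oct) = -2.4Δ_oct; with Δ_oct = 545 kJ/mol that is -1308 kJ/mol.

-1308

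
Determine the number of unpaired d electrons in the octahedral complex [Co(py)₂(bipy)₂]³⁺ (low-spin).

Ligand charges: 2×(+0) from py and 2×(+0) from bipy sum to +0; with overall charge +3, Co is +3.
Co is in group 9, so Co³⁺ is d⁶ (9 − 3 = 6).
Configuration: t2g^6 e_g^0, giving 0 unpaired electrons.

0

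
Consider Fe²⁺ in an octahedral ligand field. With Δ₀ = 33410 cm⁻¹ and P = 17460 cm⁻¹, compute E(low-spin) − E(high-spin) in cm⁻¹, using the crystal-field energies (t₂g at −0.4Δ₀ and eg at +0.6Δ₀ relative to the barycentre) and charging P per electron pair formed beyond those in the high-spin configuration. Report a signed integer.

-31900

Fe sits in group 8; removing 2 electrons leaves Fe²⁺ with 8 − 2 = 6 d electrons.
High-spin: t₂g⁴ eg², CFSE = -0.4Δ₀ = -13364 cm⁻¹.
For low-spin the configuration is t₂g⁶ eg⁰: orbital energy -2.4 × 33410 = -80184 cm⁻¹, and 2 additional pairs relative to high-spin add 34920 cm⁻¹, giving -45264 cm⁻¹.
E(LS) − E(HS) = -45264 − (-13364) = -31900 cm⁻¹.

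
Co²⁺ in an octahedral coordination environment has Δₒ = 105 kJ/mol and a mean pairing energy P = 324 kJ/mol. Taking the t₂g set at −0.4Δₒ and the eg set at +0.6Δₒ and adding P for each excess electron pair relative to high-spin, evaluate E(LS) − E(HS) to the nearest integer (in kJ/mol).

Co²⁺: group 9, so d-count = 9 − 2 = 7.
High-spin d⁷ fills as t₂g⁵ eg² with CFSE 5(−0.4) + 2(+0.6) = -0.8Δₒ = -84 kJ/mol.
For low-spin the configuration is t₂g⁶ eg¹: orbital energy -1.8 × 105 = -189 kJ/mol, and 1 additional pair relative to high-spin adds 324 kJ/mol, giving 135 kJ/mol.
The difference is 135 − (-84) = 219 kJ/mol, so high-spin lies lower.

219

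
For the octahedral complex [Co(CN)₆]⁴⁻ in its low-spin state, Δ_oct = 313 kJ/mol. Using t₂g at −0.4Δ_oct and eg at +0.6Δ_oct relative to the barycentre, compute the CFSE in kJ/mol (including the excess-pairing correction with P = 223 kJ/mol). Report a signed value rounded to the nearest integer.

-340

Each CN⁻ contributes -1; 6 × (-1) = -6. With overall charge -4, Co is in the +2 oxidation state.
Co sits in group 9; removing 2 electrons leaves Co²⁺ with 9 − 2 = 7 d electrons.
Electron filling gives t₂g⁶ eg¹.
CFSE(orbital) = 6×(-0.4Δ_oct) + 1×(0.6Δ_oct) = -1.8Δ_oct; with Δ_oct = 313 kJ/mol that is -563 kJ/mol.
Relative to high-spin t₂g⁵ eg² (2 paired), the low-spin configuration has 1 additional pair, contributing +1 × 223 = +223 kJ/mol.
Overall CFSE = -563 + 223 = -340 kJ/mol.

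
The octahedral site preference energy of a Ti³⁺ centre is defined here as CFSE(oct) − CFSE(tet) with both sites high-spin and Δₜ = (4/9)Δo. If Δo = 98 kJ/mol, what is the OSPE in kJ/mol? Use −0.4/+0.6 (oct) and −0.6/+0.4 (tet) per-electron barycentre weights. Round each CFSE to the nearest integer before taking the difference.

-13

Ti³⁺: group 4, so d-count = 4 − 3 = 1.
Octahedral (high-spin): t2g^1 e_g^0, CFSE = 1(−0.4) + 0(+0.6) = -0.4Δo = -0.4 × 98 = -39 kJ/mol.
Tetrahedral e^1 t2^0 gives -0.6Δₜ = -0.6 × (4/9) × 98 = -26 kJ/mol.
OSPE = CFSE(oct) − CFSE(tet) = -39 − (-26) = -13 kJ/mol.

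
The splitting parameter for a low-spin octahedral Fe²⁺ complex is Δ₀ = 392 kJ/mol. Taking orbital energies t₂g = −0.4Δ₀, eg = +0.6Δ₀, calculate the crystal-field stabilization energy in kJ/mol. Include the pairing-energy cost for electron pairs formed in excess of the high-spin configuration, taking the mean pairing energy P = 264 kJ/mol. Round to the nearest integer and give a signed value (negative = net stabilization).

Group 8 minus oxidation state +2 gives a d⁶ configuration for Fe²⁺.
Electron filling gives t₂g⁶ eg⁰.
The orbital stabilization is -2.4Δ₀ = -2.4 × 392 = -941 kJ/mol.
High-spin d⁶ would be t₂g⁴ eg² with 1 pair; low-spin has 3, so 2 excess pairs cost +2P = +528 kJ/mol.
Net CFSE = -941 + 528 = -413 kJ/mol.

-413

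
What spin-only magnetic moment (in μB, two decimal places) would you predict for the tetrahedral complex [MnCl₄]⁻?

Each Cl⁻ contributes -1; 4 × (-1) = -4. With overall charge -1, Mn is in the +3 oxidation state.
Group 7 minus oxidation state +3 gives a d⁴ configuration for Mn³⁺.
Tetrahedral splitting is small, so the complex is high-spin.
Configuration: e^2 t2^2 → 4 unpaired electrons.
μ(spin-only) = √[4(4+2)] = √24 ≈ 4.90 μB.

4.90 μB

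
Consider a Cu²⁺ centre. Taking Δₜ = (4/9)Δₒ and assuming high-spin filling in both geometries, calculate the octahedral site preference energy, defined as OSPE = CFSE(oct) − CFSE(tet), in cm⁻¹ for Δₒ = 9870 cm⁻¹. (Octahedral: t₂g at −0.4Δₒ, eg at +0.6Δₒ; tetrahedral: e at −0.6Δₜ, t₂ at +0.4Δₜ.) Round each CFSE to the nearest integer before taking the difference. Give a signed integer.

-4167

Cu sits in group 11; removing 2 electrons leaves Cu²⁺ with 11 − 2 = 9 d electrons.
Octahedral (high-spin): t2g^6 e_g^3, CFSE = 6(−0.4) + 3(+0.6) = -0.6Δₒ = -0.6 × 9870 = -5922 cm⁻¹.
Tetrahedral: e^4 t2^5, CFSE = 4(−0.6) + 5(+0.4) = -0.4Δₜ = -0.4 × (4/9) × 9870 = -1755 cm⁻¹.
OSPE = -5922 − (-1755) = -4167 cm⁻¹.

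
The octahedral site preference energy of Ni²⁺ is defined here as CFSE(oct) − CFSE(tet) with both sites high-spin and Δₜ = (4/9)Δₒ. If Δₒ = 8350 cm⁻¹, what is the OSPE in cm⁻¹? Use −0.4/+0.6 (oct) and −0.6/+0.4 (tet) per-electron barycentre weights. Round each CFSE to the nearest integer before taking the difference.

-7051

Ni²⁺: group 10, so d-count = 10 − 2 = 8.
Octahedral (high-spin): t₂g⁶ eg², CFSE = 6(−0.4) + 2(+0.6) = -1.2Δₒ = -1.2 × 8350 = -10020 cm⁻¹.
In a tetrahedral site the filling is e⁴ t₂⁴: CFSE(tet) = -0.8Δₜ = -0.8 × (4/9)(8350) = -2969 cm⁻¹.
OSPE = CFSE(oct) − CFSE(tet) = -10020 − (-2969) = -7051 cm⁻¹.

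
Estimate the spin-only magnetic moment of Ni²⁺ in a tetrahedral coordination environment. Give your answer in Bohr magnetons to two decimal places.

Ni²⁺: group 10, so d-count = 10 − 2 = 8.
With tetrahedral geometry the complex is necessarily high-spin.
Configuration: e⁴ t₂⁴ → 2 unpaired electrons.
μ(spin-only) = √[2(2+2)] = √8 ≈ 2.83 Bohr magnetons.

2.83 Bohr magnetons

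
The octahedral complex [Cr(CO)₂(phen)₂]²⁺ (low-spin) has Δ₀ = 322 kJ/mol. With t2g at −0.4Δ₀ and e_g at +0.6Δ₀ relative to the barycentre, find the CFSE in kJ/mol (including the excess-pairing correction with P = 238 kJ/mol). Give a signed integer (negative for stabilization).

Ligand charges: 2×(+0) from CO and 2×(+0) from phen sum to +0; with overall charge +2, Cr is +2.
Group 6 minus oxidation state +2 gives a d⁴ configuration for Cr²⁺.
Electron filling gives t2g^4 e_g^0.
CFSE(orbital) = 4×(-0.4Δ₀) + 0×(0.6Δ₀) = -1.6Δ₀; with Δ₀ = 322 kJ/mol that is -515 kJ/mol.
Pairing penalty: 1 pair vs 0 in the high-spin reference → 1 extra × P = 238 kJ/mol.
Combining: -515 + 238 = -277 kJ/mol.

-277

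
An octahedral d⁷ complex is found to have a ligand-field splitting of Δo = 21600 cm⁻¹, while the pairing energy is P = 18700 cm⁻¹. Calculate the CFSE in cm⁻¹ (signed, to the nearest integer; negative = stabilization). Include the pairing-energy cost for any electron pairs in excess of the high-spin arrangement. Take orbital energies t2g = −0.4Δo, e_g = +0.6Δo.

-20180

With Δo > P the complex is low-spin.
That gives t2g^6 e_g^1.
Orbital CFSE = -1.8Δo = -1.8 × 21600 = -38880 cm⁻¹.
Excess pairs vs high-spin: 3 − 2 = 1; pairing cost = +18700 cm⁻¹.
Net CFSE = -38880 + 18700 = -20180 cm⁻¹.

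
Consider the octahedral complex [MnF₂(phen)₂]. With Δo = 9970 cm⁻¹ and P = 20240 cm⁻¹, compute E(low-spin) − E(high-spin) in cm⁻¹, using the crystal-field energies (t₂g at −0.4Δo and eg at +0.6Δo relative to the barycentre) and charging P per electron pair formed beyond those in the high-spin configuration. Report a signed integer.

Ligand charges: 2×(-1) from F⁻ and 2×(+0) from phen sum to -2; with overall charge +0, Mn is +2.
Mn is in group 7, so Mn²⁺ is d⁵ (7 − 2 = 5).
High-spin: t₂g³ eg², CFSE = 0.0Δo = 0 cm⁻¹.
Low-spin: t₂g⁵ eg⁰, orbital CFSE = -2.0Δo = -19940 cm⁻¹; plus 2 excess pairs × P = +40480 cm⁻¹; total 20540 cm⁻¹.
E(LS) − E(HS) = 20540 − (0) = 20540 cm⁻¹.

20540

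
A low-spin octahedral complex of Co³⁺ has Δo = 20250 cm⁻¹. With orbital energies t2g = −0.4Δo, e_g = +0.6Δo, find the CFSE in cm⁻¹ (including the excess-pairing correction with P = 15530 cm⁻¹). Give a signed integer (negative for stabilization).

-17540

Group 9 minus oxidation state +3 gives a d⁶ configuration for Co³⁺.
The d⁶ electrons fill as t2g^6 e_g^0.
CFSE(orbital) = 6×(-0.4Δo) + 0×(0.6Δo) = -2.4Δo; with Δo = 20250 cm⁻¹ that is -48600 cm⁻¹.
Pairing penalty: 3 pairs vs 1 in the high-spin reference → 2 extra × P = 31060 cm⁻¹.
Net CFSE = -48600 + 31060 = -17540 cm⁻¹.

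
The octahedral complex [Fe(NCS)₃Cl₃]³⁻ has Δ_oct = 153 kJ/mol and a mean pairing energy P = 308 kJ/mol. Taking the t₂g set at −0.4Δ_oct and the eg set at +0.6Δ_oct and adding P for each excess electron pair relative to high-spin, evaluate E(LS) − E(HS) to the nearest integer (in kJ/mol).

Ligand charges: 3×(-1) from NCS⁻ and 3×(-1) from Cl⁻ sum to -6; with overall charge -3, Fe is +3.
Fe³⁺: group 8, so d-count = 8 − 3 = 5.
High-spin d⁵ fills as t₂g³ eg² with CFSE 3(−0.4) + 2(+0.6) = 0.0Δ_oct = 0 kJ/mol.
Low-spin t₂g⁵ eg⁰ gives -2.0Δ_oct = -306 kJ/mol, but forming 2 extra pairs costs 2P = 616 kJ/mol, so E(LS) = -306 + 616 = 310 kJ/mol.
E(LS) − E(HS) = 310 − (0) = 310 kJ/mol.

310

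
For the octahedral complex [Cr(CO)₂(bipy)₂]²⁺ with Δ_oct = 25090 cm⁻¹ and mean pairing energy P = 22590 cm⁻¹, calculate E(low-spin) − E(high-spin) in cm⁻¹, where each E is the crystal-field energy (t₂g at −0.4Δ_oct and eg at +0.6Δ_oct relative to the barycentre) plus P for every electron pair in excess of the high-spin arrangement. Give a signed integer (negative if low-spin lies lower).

Ligand charges: 2×(+0) from CO and 2×(+0) from bipy sum to +0; with overall charge +2, Cr is +2.
Cr²⁺: group 6, so d-count = 6 − 2 = 4.
High-spin: t₂g³ eg¹, CFSE = -0.6Δ_oct = -15054 cm⁻¹.
Low-spin t₂g⁴ eg⁰ gives -1.6Δ_oct = -40144 cm⁻¹, but forming 1 extra pair costs 1P = 22590 cm⁻¹, so E(LS) = -40144 + 22590 = -17554 cm⁻¹.
The difference is -17554 − (-15054) = -2500 cm⁻¹, so low-spin lies lower.

-2500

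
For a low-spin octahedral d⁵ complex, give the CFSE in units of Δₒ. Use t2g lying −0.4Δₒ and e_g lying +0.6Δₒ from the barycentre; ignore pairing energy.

-2.0 Δₒ

Configuration: t2g^5 e_g^0.
CFSE = 5(-0.4Δₒ) + 0(0.6Δₒ) = -2.0Δₒ + 0.0Δₒ = -2.0Δₒ.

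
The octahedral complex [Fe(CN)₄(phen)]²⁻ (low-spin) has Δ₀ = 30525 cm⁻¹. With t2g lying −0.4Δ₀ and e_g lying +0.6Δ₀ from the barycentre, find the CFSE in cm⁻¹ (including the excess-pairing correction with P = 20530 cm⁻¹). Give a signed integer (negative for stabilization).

Ligand charges: 4×(-1) from CN⁻ and 1×(+0) from phen sum to -4; with overall charge -2, Fe is +2.
Group 8 minus oxidation state +2 gives a d⁶ configuration for Fe²⁺.
The d⁶ electrons fill as t2g^6 e_g^0.
CFSE(orbital) = 6×(-0.4Δ₀) + 0×(0.6Δ₀) = -2.4Δ₀; with Δ₀ = 30525 cm⁻¹ that is -73260 cm⁻¹.
Pairing penalty: 3 pairs vs 1 in the high-spin reference → 2 extra × P = 41060 cm⁻¹.
Net CFSE = -73260 + 41060 = -32200 cm⁻¹.

-32200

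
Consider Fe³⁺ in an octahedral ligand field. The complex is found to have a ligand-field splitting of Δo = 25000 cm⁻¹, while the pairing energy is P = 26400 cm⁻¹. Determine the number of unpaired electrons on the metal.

Fe is in group 8, so Fe³⁺ is d⁵ (8 − 3 = 5).
Here Δo < P (25000 < 26400), so the high-spin state is favoured.
Filling d⁵ accordingly: t₂g³ eg².
Unpaired electrons: 5.

5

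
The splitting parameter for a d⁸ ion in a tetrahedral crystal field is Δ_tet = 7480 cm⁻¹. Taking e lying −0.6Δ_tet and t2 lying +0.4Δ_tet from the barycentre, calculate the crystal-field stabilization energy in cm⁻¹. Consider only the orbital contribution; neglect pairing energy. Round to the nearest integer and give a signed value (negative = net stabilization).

With tetrahedral geometry the complex is necessarily high-spin.
Electron filling gives e^4 t2^4.
Orbital CFSE = 4(-0.6) + 4(0.4) = -0.8Δ_tet = -0.8 × 7480 = -5984 cm⁻¹.

-5984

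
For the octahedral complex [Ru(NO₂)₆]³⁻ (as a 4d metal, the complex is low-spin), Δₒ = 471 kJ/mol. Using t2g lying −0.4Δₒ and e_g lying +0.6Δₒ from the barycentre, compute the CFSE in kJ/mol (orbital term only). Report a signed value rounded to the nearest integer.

Each NO₂⁻ contributes -1; 6 × (-1) = -6. With overall charge -3, Ru is in the +3 oxidation state.
Ru sits in group 8; removing 3 electrons leaves Ru³⁺ with 8 − 3 = 5 d electrons.
Electron filling gives t2g^5 e_g^0.
CFSE(orbital) = 5×(-0.4Δₒ) + 0×(0.6Δₒ) = -2.0Δₒ; with Δₒ = 471 kJ/mol that is -942 kJ/mol.

-942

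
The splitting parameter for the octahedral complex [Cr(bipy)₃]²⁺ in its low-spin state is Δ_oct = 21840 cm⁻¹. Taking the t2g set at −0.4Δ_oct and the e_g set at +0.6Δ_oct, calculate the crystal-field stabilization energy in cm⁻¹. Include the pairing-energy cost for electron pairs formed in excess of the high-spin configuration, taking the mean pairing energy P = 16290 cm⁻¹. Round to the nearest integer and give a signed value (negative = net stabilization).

-18654

bipy is neutral, so the +2 overall charge sits on Cr: oxidation state +2.
Cr sits in group 6; removing 2 electrons leaves Cr²⁺ with 6 − 2 = 4 d electrons.
Electron filling gives t2g^4 e_g^0.
The orbital stabilization is -1.6Δ_oct = -1.6 × 21840 = -34944 cm⁻¹.
Pairing penalty: 1 pair vs 0 in the high-spin reference → 1 extra × P = 16290 cm⁻¹.
Overall CFSE = -34944 + 16290 = -18654 cm⁻¹.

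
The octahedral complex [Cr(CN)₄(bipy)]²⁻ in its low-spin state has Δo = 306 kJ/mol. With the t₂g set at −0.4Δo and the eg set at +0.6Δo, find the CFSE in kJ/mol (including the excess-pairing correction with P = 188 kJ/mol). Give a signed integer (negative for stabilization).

-302

Ligand charges: 4×(-1) from CN⁻ and 1×(+0) from bipy sum to -4; with overall charge -2, Cr is +2.
Cr²⁺: group 6, so d-count = 6 − 2 = 4.
Electron filling gives t₂g⁴ eg⁰.
Orbital CFSE = 4(-0.4) + 0(0.6) = -1.6Δo = -1.6 × 306 = -490 kJ/mol.
Relative to high-spin t₂g³ eg¹ (0 paired), the low-spin configuration has 1 additional pair, contributing +1 × 188 = +188 kJ/mol.
Combining: -490 + 188 = -302 kJ/mol.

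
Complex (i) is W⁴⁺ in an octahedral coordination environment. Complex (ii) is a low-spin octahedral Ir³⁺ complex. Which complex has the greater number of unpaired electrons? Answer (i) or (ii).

(i)

(i): W sits in group 6; removing 4 electrons leaves W⁴⁺ with 6 − 4 = 2 d electrons; For octahedral d² the high- and low-spin configurations coincide; t₂g² eg⁰ → 2 unpaired.
(ii): Ir is in group 9, so Ir³⁺ is d⁶ (9 − 3 = 6); t₂g⁶ eg⁰ → 0 unpaired.
So (i) has more unpaired electrons.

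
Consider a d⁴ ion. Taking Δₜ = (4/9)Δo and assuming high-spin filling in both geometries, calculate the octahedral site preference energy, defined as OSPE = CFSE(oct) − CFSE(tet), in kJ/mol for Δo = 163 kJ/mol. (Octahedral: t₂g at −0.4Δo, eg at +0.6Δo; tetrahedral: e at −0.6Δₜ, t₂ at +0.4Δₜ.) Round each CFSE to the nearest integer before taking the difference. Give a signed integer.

Octahedral (high-spin): t₂g³ eg¹, CFSE = 3(−0.4) + 1(+0.6) = -0.6Δo = -0.6 × 163 = -98 kJ/mol.
In a tetrahedral site the filling is e² t₂²: CFSE(tet) = -0.4Δₜ = -0.4 × (4/9)(163) = -29 kJ/mol.
Subtracting, OSPE = -98 − (-29) = -69 kJ/mol.

-69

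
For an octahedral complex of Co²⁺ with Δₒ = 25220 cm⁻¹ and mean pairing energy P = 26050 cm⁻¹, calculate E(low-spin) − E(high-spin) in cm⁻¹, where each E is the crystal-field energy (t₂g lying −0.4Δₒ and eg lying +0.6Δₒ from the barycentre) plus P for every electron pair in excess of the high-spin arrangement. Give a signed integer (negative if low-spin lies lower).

830

Group 9 minus oxidation state +2 gives a d⁷ configuration for Co²⁺.
High-spin d⁷ fills as t₂g⁵ eg² with CFSE 5(−0.4) + 2(+0.6) = -0.8Δₒ = -20176 cm⁻¹.
For low-spin the configuration is t₂g⁶ eg¹: orbital energy -1.8 × 25220 = -45396 cm⁻¹, and 1 additional pair relative to high-spin adds 26050 cm⁻¹, giving -19346 cm⁻¹.
The difference is -19346 − (-20176) = 830 cm⁻¹, so high-spin lies lower.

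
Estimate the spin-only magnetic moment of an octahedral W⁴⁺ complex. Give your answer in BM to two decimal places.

W sits in group 6; removing 4 electrons leaves W⁴⁺ with 6 − 4 = 2 d electrons.
For octahedral d² the high- and low-spin configurations coincide.
Configuration: t₂g² eg⁰ → 2 unpaired electrons.
μ(spin-only) = √[2(2+2)] = √8 ≈ 2.83 BM.

2.83 BM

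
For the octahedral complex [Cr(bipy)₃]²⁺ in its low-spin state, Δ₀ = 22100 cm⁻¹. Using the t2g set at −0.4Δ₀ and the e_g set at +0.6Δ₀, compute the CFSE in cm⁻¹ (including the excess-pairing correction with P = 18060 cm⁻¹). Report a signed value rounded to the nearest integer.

-17300

bipy is neutral, so the +2 overall charge sits on Cr: oxidation state +2.
Cr²⁺: group 6, so d-count = 6 − 2 = 4.
The d⁴ electrons fill as t2g^4 e_g^0.
CFSE(orbital) = 4×(-0.4Δ₀) + 0×(0.6Δ₀) = -1.6Δ₀; with Δ₀ = 22100 cm⁻¹ that is -35360 cm⁻¹.
High-spin d⁴ would be t2g^3 e_g^1 with 0 pairs; low-spin has 1, so 1 excess pair costs +1P = +18060 cm⁻¹.
Overall CFSE = -35360 + 18060 = -17300 cm⁻¹.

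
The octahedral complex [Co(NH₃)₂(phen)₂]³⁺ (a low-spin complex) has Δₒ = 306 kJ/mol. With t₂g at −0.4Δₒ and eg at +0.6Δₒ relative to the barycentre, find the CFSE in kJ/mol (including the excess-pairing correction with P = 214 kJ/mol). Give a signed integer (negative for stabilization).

-306

Ligand charges: 2×(+0) from NH₃ and 2×(+0) from phen sum to +0; with overall charge +3, Co is +3.
Co sits in group 9; removing 3 electrons leaves Co³⁺ with 9 − 3 = 6 d electrons.
Configuration: t₂g⁶ eg⁰.
Orbital CFSE = 6(-0.4) + 0(0.6) = -2.4Δₒ = -2.4 × 306 = -734 kJ/mol.
High-spin d⁶ would be t₂g⁴ eg² with 1 pair; low-spin has 3, so 2 excess pairs cost +2P = +428 kJ/mol.
Net CFSE = -734 + 428 = -306 kJ/mol.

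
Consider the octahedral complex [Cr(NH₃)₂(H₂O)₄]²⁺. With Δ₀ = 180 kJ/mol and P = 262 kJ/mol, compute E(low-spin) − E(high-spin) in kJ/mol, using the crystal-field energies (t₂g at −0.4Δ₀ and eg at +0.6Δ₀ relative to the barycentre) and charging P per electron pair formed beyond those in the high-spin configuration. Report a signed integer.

82

Ligand charges: 2×(+0) from NH₃ and 4×(+0) from H₂O sum to +0; with overall charge +2, Cr is +2.
Cr is in group 6, so Cr²⁺ is d⁴ (6 − 2 = 4).
In the high-spin limit (t₂g³ eg¹) the orbital term is -0.6Δ₀ = -108 kJ/mol, with no excess pairing.
For low-spin the configuration is t₂g⁴ eg⁰: orbital energy -1.6 × 180 = -288 kJ/mol, and 1 additional pair relative to high-spin adds 262 kJ/mol, giving -26 kJ/mol.
E(LS) − E(HS) = -26 − (-108) = 82 kJ/mol.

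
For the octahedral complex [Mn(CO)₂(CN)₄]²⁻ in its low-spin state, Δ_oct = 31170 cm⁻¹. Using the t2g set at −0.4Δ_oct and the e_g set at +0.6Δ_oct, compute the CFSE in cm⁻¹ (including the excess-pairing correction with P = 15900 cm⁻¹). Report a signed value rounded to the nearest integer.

-30540

Ligand charges: 2×(+0) from CO and 4×(-1) from CN⁻ sum to -4; with overall charge -2, Mn is +2.
Group 7 minus oxidation state +2 gives a d⁵ configuration for Mn²⁺.
Electron filling gives t2g^5 e_g^0.
The orbital stabilization is -2.0Δ_oct = -2.0 × 31170 = -62340 cm⁻¹.
Pairing penalty: 2 pairs vs 0 in the high-spin reference → 2 extra × P = 31800 cm⁻¹.
Combining: -62340 + 31800 = -30540 cm⁻¹.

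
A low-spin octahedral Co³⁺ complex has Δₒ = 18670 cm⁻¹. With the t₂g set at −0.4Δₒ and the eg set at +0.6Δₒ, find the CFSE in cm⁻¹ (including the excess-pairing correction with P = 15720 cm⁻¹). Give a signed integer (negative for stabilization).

Group 9 minus oxidation state +3 gives a d⁶ configuration for Co³⁺.
The d⁶ electrons fill as t₂g⁶ eg⁰.
CFSE(orbital) = 6×(-0.4Δₒ) + 0×(0.6Δₒ) = -2.4Δₒ; with Δₒ = 18670 cm⁻¹ that is -44808 cm⁻¹.
Relative to high-spin t₂g⁴ eg² (1 paired), the low-spin configuration has 2 additional pairs, contributing +2 × 15720 = +31440 cm⁻¹.
Combining: -44808 + 31440 = -13368 cm⁻¹.

-13368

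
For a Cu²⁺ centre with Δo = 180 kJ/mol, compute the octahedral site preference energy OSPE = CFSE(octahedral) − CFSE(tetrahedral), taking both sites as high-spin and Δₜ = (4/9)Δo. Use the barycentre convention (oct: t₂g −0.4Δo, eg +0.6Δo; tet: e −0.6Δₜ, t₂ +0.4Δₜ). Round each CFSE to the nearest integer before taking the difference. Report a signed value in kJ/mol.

Cu sits in group 11; removing 2 electrons leaves Cu²⁺ with 11 − 2 = 9 d electrons.
In an octahedral site d⁹ (HS) is t₂g⁶ eg³, giving CFSE(oct) = -0.6Δo = -108 kJ/mol.
Tetrahedral: e⁴ t₂⁵, CFSE = 4(−0.6) + 5(+0.4) = -0.4Δₜ = -0.4 × (4/9) × 180 = -32 kJ/mol.
OSPE = CFSE(oct) − CFSE(tet) = -108 − (-32) = -76 kJ/mol.

-76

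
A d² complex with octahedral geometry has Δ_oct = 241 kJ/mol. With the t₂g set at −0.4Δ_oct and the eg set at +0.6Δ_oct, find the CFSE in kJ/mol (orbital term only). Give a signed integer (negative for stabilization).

The d² electrons fill as t₂g² eg⁰.
Orbital CFSE = 2(-0.4) + 0(0.6) = -0.8Δ_oct = -0.8 × 241 = -193 kJ/mol.

-193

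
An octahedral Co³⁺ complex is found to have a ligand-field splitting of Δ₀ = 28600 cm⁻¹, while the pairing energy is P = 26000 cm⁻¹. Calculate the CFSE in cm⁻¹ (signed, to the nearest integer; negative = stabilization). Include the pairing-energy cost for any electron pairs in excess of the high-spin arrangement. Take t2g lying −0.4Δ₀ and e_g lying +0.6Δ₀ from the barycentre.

-16640

Co is in group 9, so Co³⁺ is d⁶ (9 − 3 = 6).
Δ₀ > P, so pairing is preferred: the ground state is low-spin.
That gives t2g^6 e_g^0.
Orbital CFSE = -2.4Δ₀ = -2.4 × 28600 = -68640 cm⁻¹.
Excess pairs vs high-spin: 3 − 1 = 2; pairing cost = +52000 cm⁻¹.
Net CFSE = -68640 + 52000 = -16640 cm⁻¹.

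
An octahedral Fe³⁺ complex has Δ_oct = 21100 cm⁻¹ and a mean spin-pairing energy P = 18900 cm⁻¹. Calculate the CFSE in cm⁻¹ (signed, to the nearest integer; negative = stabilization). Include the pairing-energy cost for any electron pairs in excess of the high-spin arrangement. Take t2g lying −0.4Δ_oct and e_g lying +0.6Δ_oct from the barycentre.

Fe³⁺: group 8, so d-count = 8 − 3 = 5.
Since Δ_oct = 21100 cm⁻¹ > P = 18900 cm⁻¹, the complex adopts the low-spin configuration.
Configuration: t2g^5 e_g^0.
Orbital CFSE = -2.0Δ_oct = -2.0 × 21100 = -42200 cm⁻¹.
Excess pairs vs high-spin: 2 − 0 = 2; pairing cost = +37800 cm⁻¹.
Net CFSE = -42200 + 37800 = -4400 cm⁻¹.

-4400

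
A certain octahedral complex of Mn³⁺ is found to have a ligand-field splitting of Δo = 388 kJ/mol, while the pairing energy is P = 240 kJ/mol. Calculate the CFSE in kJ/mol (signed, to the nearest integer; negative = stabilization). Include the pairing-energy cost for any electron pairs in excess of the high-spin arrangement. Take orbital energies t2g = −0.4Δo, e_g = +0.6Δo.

Group 7 minus oxidation state +3 gives a d⁴ configuration for Mn³⁺.
Here Δo > P (388 > 240), so the low-spin state is favoured.
Configuration: t2g^4 e_g^0.
Orbital CFSE = -1.6Δo = -1.6 × 388 = -621 kJ/mol.
Excess pairs vs high-spin: 1 − 0 = 1; pairing cost = +240 kJ/mol.
Net CFSE = -621 + 240 = -381 kJ/mol.

-381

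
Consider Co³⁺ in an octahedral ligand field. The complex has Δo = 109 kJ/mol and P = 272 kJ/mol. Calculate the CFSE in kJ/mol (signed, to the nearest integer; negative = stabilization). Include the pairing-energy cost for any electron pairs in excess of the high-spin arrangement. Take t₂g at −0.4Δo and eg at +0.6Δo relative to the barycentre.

-44

Co is in group 9, so Co³⁺ is d⁶ (9 − 3 = 6).
Δo < P, so pairing is avoided: the ground state is high-spin.
Filling d⁶ accordingly: t₂g⁴ eg².
Orbital CFSE = -0.4Δo = -0.4 × 109 = -44 kJ/mol.
High-spin has no excess pairs, so no pairing correction applies.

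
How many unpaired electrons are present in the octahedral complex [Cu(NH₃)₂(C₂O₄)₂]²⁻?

Ligand charges: 2×(+0) from NH₃ and 2×(-2) from C₂O₄²⁻ sum to -4; with overall charge -2, Cu is +2.
Cu²⁺: group 11, so d-count = 11 − 2 = 9.
Configuration: t₂g⁶ eg³, giving 1 unpaired electron.

1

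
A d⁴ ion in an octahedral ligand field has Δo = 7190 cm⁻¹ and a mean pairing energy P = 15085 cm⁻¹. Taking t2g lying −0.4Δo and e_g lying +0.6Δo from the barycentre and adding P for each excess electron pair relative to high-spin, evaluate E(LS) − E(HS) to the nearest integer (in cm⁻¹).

7895

High-spin: t2g^3 e_g^1, CFSE = -0.6Δo = -4314 cm⁻¹.
For low-spin the configuration is t2g^4 e_g^0: orbital energy -1.6 × 7190 = -11504 cm⁻¹, and 1 additional pair relative to high-spin adds 15085 cm⁻¹, giving 3581 cm⁻¹.
E(LS) − E(HS) = 3581 − (-4314) = 7895 cm⁻¹.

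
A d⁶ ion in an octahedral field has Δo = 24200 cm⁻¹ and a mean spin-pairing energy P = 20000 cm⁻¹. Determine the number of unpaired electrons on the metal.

Since Δo = 24200 cm⁻¹ > P = 20000 cm⁻¹, the complex adopts the low-spin configuration.
Configuration: t₂g⁶ eg⁰.
Unpaired electrons: 0.

0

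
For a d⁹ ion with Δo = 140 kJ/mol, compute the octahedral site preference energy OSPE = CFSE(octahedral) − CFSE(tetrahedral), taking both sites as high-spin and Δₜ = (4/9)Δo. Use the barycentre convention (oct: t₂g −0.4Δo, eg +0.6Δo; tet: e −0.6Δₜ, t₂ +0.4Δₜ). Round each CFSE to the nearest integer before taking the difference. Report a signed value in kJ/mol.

In an octahedral site d⁹ (HS) is t₂g⁶ eg³, giving CFSE(oct) = -0.6Δo = -84 kJ/mol.
Tetrahedral: e⁴ t₂⁵, CFSE = 4(−0.6) + 5(+0.4) = -0.4Δₜ = -0.4 × (4/9) × 140 = -25 kJ/mol.
Subtracting, OSPE = -84 − (-25) = -59 kJ/mol.

-59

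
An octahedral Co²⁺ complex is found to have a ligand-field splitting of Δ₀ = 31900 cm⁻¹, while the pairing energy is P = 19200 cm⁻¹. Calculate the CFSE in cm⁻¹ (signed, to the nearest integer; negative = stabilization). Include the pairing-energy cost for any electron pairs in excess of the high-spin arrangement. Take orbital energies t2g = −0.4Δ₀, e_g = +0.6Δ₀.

-38220

Co is in group 9, so Co²⁺ is d⁷ (9 − 2 = 7).
Δ₀ > P, so pairing is preferred: the ground state is low-spin.
That gives t2g^6 e_g^1.
Orbital CFSE = -1.8Δ₀ = -1.8 × 31900 = -57420 cm⁻¹.
Excess pairs vs high-spin: 3 − 2 = 1; pairing cost = +19200 cm⁻¹.
Net CFSE = -57420 + 19200 = -38220 cm⁻¹.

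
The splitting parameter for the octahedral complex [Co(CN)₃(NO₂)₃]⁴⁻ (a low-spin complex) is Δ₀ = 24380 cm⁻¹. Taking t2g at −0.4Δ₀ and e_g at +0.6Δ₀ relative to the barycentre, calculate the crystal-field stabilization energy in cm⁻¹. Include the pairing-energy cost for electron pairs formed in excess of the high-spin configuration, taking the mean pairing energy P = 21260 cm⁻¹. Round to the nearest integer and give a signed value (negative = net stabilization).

-22624

Ligand charges: 3×(-1) from CN⁻ and 3×(-1) from NO₂⁻ sum to -6; with overall charge -4, Co is +2.
Co is in group 9, so Co²⁺ is d⁷ (9 − 2 = 7).
The d⁷ electrons fill as t2g^6 e_g^1.
CFSE(orbital) = 6×(-0.4Δ₀) + 1×(0.6Δ₀) = -1.8Δ₀; with Δ₀ = 24380 cm⁻¹ that is -43884 cm⁻¹.
Pairing penalty: 3 pairs vs 2 in the high-spin reference → 1 extra × P = 21260 cm⁻¹.
Net CFSE = -43884 + 21260 = -22624 cm⁻¹.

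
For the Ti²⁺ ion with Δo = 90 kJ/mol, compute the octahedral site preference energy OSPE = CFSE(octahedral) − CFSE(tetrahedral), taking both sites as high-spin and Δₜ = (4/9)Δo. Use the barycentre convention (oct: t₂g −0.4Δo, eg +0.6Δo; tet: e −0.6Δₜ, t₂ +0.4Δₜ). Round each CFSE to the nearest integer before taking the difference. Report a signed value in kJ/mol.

-24

Ti is in group 4, so Ti²⁺ is d² (4 − 2 = 2).
Octahedral (high-spin): t₂g² eg⁰, CFSE = 2(−0.4) + 0(+0.6) = -0.8Δo = -0.8 × 90 = -72 kJ/mol.
Tetrahedral: e² t₂⁰, CFSE = 2(−0.6) + 0(+0.4) = -1.2Δₜ = -1.2 × (4/9) × 90 = -48 kJ/mol.
OSPE = -72 − (-48) = -24 kJ/mol.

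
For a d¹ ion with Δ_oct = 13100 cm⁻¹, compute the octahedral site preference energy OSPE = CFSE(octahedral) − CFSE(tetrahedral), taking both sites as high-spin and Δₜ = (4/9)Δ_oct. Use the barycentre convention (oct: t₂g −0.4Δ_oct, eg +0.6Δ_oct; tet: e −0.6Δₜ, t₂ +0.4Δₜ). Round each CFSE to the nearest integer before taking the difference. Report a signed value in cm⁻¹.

Octahedral (high-spin): t2g^1 e_g^0, CFSE = 1(−0.4) + 0(+0.6) = -0.4Δ_oct = -0.4 × 13100 = -5240 cm⁻¹.
Tetrahedral e^1 t2^0 gives -0.6Δₜ = -0.6 × (4/9) × 13100 = -3493 cm⁻¹.
Subtracting, OSPE = -5240 − (-3493) = -1747 cm⁻¹.

-1747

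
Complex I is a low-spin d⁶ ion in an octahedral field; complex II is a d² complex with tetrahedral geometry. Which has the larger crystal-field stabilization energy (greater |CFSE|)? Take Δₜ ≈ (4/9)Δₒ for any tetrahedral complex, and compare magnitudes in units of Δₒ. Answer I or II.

I: t2g^6 e_g^0, CFSE = -2.4Δₒ.
II: Tetrahedral fields are weak (Δₜ ≈ 4/9 Δₒ), so electrons fill high-spin; e^2 t2^0, CFSE = -1.2Δₜ ≈ -0.53Δₒ.
So I has the larger |CFSE|.

I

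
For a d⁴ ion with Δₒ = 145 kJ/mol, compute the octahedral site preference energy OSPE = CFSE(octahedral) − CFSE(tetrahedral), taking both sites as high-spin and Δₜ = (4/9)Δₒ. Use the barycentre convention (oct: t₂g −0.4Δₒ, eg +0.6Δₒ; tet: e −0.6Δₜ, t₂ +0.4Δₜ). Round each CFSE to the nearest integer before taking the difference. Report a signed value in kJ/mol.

Octahedral high-spin t₂g³ eg¹: CFSE = -0.6 × 145 = -87 kJ/mol.
Tetrahedral e² t₂² gives -0.4Δₜ = -0.4 × (4/9) × 145 = -26 kJ/mol.
OSPE = CFSE(oct) − CFSE(tet) = -87 − (-26) = -61 kJ/mol.

-61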